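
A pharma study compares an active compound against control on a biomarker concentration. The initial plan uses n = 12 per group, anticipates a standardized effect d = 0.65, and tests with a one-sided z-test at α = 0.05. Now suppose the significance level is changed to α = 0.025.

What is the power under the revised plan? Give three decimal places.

Power ≈ 0.357

δ = d·√(n/2) = 0.65 × √(12/2) = 1.5922 (unchanged). New critical value: z_{0.025} = 1.960.
Revised power = P(Z > 1.960 − δ) = Φ(-0.368) = 0.3565.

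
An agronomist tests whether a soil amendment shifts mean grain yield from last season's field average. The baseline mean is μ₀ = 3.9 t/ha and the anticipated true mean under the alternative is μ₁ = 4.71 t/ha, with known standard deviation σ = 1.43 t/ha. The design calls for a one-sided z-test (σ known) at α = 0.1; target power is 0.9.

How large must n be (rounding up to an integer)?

Standardized effect: d = |μ₁ − μ₀| / σ = |4.71 − 3.9| / 1.43 = 0.5664
Set Φ(δ − 1.282) = 0.9; then δ − 1.282 = Φ⁻¹(0.9) = 1.282, giving δ = 2.563.
δ = d·√n ⇒ n = (δ/d)² = (2.563 / 0.5664)² = 20.48.
Round up to the next whole unit.

n = 21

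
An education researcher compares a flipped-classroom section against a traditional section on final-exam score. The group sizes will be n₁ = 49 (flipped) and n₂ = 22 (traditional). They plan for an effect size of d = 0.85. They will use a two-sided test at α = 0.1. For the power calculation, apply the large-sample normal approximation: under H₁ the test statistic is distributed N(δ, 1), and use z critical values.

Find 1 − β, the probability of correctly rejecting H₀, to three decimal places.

Power ≈ 0.952

Noncentrality parameter: δ = d / √(1/n₁ + 1/n₂) = 0.85 / √(1/49 + 1/22) = 3.3121
Critical value for a two-sided test at α = 0.1: z_{α/2} = 1.645.
Power = Φ(δ − 1.645) + Φ(−δ − 1.645) = Φ(1.667) + Φ(-4.957) = 0.9523 + 0.0000 = 0.9523.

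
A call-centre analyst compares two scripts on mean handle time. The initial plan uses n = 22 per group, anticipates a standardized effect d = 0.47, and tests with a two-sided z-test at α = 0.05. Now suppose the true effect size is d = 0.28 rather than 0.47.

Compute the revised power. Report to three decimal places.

Power ≈ 0.153

With d = 0.28: δ = d·√(n/2) = 0.28 × √(22/2) = 0.9287. Critical value z_{0.025} = 1.960.
Revised power = Φ(δ − 1.960) + Φ(−δ − 1.960) = Φ(-1.031) + Φ(-2.889) = 0.1512 + 0.0019 = 0.1531.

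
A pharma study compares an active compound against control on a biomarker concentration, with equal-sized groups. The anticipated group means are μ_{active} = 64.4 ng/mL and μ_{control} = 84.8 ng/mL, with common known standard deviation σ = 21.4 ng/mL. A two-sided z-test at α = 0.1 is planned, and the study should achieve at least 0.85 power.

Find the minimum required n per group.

n = 16 per group

Standardized effect: d = |μ_{active} − μ_{control}| / σ = |64.4 − 84.8| / 21.4 = 0.9533
Set Φ(δ − 1.645) = 0.85; then δ − 1.645 = Φ⁻¹(0.85) = 1.036, giving δ = 2.681.
(For δ > 0 the lower-tail rejection region contributes negligibly to power, so the one-term inversion is standard.)
δ = d·√(n/2) ⇒ n = 2(δ/d)² = 2 × (2.681 / 0.9533)² = 15.82.
Rounding up, n = 16 per group.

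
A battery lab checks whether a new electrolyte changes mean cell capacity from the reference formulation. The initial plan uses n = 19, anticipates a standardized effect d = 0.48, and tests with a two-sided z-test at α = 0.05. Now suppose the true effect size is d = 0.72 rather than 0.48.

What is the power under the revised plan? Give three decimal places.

Power ≈ 0.881

With d = 0.72: δ = d·√n = 0.72 × √19 = 3.1384. Critical value z_{0.025} = 1.960.
Revised power = Φ(δ − 1.960) + Φ(−δ − 1.960) = Φ(1.178) + Φ(-5.098) = 0.8807 + 0.0000 = 0.8807.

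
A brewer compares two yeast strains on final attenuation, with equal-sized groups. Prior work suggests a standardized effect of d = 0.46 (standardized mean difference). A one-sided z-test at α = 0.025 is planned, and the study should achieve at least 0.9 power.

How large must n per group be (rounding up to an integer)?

n = 100 per group

For power 0.9 need Φ(δ − z_{0.025}) = 0.9, so δ = z_{0.025} + z_{0.10} = 1.960 + 1.282 = 3.242.
δ = d·√(n/2) ⇒ n = 2(δ/d)² = 2 × (3.242 / 0.46)² = 99.31.
Round up to the next whole unit.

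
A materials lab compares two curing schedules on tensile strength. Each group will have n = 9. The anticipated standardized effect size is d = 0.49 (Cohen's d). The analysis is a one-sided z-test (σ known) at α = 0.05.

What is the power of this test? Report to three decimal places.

Power ≈ 0.272

Noncentrality parameter: λ = d·√(n/2) = 0.49 × √(9/2) = 1.0394
Critical value for a one-sided test at α = 0.05: z_α = 1.645.
Power = Φ(λ − 1.645) = Φ(-0.605) = 0.2725.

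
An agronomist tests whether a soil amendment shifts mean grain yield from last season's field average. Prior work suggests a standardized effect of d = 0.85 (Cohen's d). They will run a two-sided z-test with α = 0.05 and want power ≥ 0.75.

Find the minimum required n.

Set Φ(δ − 1.960) = 0.75; then δ − 1.960 = Φ⁻¹(0.75) = 0.674, giving δ = 2.634.
(Ignoring the negligible lower-tail rejection probability gives the usual closed-form inversion.)
δ = d·√n ⇒ n = (δ/d)² = (2.634 / 0.85)² = 9.61.
Round up to the next whole unit.

n = 10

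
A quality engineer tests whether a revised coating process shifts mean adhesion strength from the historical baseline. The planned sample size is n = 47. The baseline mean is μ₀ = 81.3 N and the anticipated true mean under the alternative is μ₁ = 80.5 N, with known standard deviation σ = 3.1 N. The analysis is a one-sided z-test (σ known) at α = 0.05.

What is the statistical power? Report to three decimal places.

Power ≈ 0.549

Standardized effect: d = |μ₁ − μ₀| / σ = |80.5 − 81.3| / 3.1 = 0.2581
Noncentrality parameter: δ = d·√n = 0.2581 × √47 = 1.7692
Critical value for a one-sided test at α = 0.05: z_α = 1.645.
Power = P(Z > 1.645 − δ) = Φ(0.124) = 0.5495.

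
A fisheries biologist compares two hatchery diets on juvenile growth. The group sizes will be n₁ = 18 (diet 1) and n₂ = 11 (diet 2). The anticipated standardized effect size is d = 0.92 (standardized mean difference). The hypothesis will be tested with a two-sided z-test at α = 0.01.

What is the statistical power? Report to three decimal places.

Noncentrality parameter: δ = d / √(1/n₁ + 1/n₂) = 0.92 / √(1/18 + 1/11) = 2.4039
Two-sided α = 0.01 → critical value z_{0.005} = 2.576.
Power = Φ(δ − 2.576) + Φ(−δ − 2.576) = Φ(-0.172) + Φ(-4.980) = 0.4318 + 0.0000 = 0.4318.

Power ≈ 0.432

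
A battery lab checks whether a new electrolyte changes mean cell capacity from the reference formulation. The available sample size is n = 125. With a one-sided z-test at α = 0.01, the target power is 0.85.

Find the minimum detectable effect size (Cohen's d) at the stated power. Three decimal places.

Required noncentrality: δ = z_{0.01} + z_{0.15} = 2.326 + 1.036 = 3.363.
δ = d·√n ⇒ d = δ/√n = 3.363/√125 = 0.3008.

d ≈ 0.301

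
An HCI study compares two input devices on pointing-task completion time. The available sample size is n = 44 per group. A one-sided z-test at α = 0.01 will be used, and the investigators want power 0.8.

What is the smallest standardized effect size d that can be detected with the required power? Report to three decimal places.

d ≈ 0.675

Required noncentrality: δ = z_{0.01} + z_{0.20} = 2.326 + 0.842 = 3.168.
δ = d·√(n/2) ⇒ d = δ/√(n/2) = 3.168/√(44/2) = 0.6754.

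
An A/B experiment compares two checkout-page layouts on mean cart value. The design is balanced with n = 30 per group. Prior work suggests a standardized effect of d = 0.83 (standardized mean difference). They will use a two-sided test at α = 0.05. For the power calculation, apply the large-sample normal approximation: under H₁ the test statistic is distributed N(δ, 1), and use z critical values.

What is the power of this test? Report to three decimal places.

Power ≈ 0.895

Noncentrality parameter: δ = d·√(n/2) = 0.83 × √(30/2) = 3.2146
Two-sided α = 0.05 → critical value z_{0.025} = 1.960.
Power = Φ(δ − 1.960) + Φ(−δ − 1.960) = Φ(1.255) + Φ(-5.175) = 0.8952 + 0.0000 = 0.8952.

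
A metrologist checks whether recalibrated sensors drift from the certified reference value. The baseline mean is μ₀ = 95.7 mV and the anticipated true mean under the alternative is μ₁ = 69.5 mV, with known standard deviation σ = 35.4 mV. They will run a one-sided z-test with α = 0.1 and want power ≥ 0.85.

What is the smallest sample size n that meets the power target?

Standardized effect: d = |μ₁ − μ₀| / σ = |69.5 − 95.7| / 35.4 = 0.7401
For power 0.85 need Φ(δ − z_{0.1}) = 0.85, so δ = z_{0.1} + z_{0.15} = 1.282 + 1.036 = 2.318.
δ = d·√n ⇒ n = (δ/d)² = (2.318 / 0.7401)² = 9.81.
Rounding up, n = 10.

n = 10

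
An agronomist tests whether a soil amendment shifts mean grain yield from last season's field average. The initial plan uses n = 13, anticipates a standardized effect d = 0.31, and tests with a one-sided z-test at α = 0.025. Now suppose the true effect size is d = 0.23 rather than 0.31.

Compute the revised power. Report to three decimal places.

Power ≈ 0.129

With d = 0.23: δ = d·√n = 0.23 × √13 = 0.8293. Critical value z_{0.025} = 1.960.
Revised power = P(Z > 1.960 − δ) = Φ(-1.131) = 0.1291.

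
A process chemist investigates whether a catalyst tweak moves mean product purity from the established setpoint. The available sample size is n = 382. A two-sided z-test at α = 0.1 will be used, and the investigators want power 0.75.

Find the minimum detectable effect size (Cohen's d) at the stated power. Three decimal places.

d ≈ 0.119

Need Φ(δ − 1.645) = 0.75, so δ = 1.645 + 0.674 = 2.319.
(Lower-tail contribution to power is negligible for δ > 0.)
δ = d·√n ⇒ d = δ/√n = 2.319/√382 = 0.1187.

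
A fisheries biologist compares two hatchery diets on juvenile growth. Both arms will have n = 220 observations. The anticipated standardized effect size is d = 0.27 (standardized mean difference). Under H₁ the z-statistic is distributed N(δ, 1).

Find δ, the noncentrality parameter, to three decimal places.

The noncentrality parameter scales effect size by the design's sample-size factor: δ = d·√(n/2) = 0.27 × √(220/2) = 2.8318

δ ≈ 2.832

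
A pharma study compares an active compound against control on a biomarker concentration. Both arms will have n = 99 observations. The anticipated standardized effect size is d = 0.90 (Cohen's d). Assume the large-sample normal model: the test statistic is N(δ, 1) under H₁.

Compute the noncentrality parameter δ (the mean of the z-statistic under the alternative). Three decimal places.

The noncentrality parameter scales effect size by the design's sample-size factor: δ = d·√(n/2) = 0.90 × √(99/2) = 6.3321

δ ≈ 6.332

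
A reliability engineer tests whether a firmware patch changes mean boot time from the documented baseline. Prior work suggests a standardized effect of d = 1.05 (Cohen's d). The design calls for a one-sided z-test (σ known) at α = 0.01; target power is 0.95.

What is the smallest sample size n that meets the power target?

n = 15

Set Φ(δ − 2.326) = 0.95; then δ − 2.326 = Φ⁻¹(0.95) = 1.645, giving δ = 3.971.
δ = d·√n ⇒ n = (δ/d)² = (3.971 / 1.05)² = 14.30.
Rounding up, n = 15.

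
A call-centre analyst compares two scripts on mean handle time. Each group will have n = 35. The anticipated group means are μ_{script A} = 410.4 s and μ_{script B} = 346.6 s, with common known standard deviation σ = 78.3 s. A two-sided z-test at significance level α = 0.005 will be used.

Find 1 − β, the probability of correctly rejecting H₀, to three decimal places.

Power ≈ 0.726

Standardized effect: d = |μ_{script A} − μ_{script B}| / σ = |410.4 − 346.6| / 78.3 = 0.8148
Noncentrality parameter: δ = d·√(n/2) = 0.8148 × √(35/2) = 3.4086
Two-sided α = 0.005 → critical value z_{0.0025} = 2.807.
Power = Φ(δ − 2.807) + Φ(−δ − 2.807) = Φ(0.602) + Φ(-6.216) = 0.7263 + 0.0000 = 0.7263.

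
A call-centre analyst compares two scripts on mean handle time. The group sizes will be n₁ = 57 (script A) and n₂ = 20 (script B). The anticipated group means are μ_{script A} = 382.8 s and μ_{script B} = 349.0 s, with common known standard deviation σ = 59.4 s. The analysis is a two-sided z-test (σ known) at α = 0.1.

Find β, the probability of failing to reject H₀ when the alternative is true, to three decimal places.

Standardized effect: d = |μ_{script A} − μ_{script B}| / σ = |382.8 − 349.0| / 59.4 = 0.5690
Noncentrality parameter: δ = d / √(1/n₁ + 1/n₂) = 0.5690 / √(1/57 + 1/20) = 2.1895
Two-sided α = 0.1 → critical value z_{0.05} = 1.645.
Power = Φ(δ − 1.645) + Φ(−δ − 1.645) = Φ(0.545) + Φ(-3.834) = 0.7070 + 0.0001 = 0.7071.
Type II error: β = 1 − power = 1 − 0.7071 = 0.2929.

β ≈ 0.293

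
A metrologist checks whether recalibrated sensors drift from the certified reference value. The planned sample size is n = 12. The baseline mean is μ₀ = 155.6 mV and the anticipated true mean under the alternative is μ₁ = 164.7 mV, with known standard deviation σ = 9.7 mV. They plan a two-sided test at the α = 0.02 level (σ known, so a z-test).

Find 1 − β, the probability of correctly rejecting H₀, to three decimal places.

Standardized effect: d = |μ₁ − μ₀| / σ = |164.7 − 155.6| / 9.7 = 0.9381
Noncentrality parameter: δ = d·√n = 0.9381 × √12 = 3.2498
Critical value for a two-sided test at α = 0.02: z_{α/2} = 2.326.
Power = Φ(δ − 2.326) + Φ(−δ − 2.326) = Φ(0.923) + Φ(-5.576) = 0.8221 + 0.0000 = 0.8221.

Power ≈ 0.822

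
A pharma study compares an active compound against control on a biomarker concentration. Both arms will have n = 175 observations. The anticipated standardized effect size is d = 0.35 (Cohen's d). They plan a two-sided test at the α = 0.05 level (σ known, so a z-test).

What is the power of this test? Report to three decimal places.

Noncentrality parameter: δ = d·√(n/2) = 0.35 × √(175/2) = 3.2740
Critical value for a two-sided test at α = 0.05: z_{α/2} = 1.960.
Power = Φ(δ − 1.960) + Φ(−δ − 1.960) = Φ(1.314) + Φ(-5.234) = 0.9056 + 0.0000 = 0.9056.

Power ≈ 0.906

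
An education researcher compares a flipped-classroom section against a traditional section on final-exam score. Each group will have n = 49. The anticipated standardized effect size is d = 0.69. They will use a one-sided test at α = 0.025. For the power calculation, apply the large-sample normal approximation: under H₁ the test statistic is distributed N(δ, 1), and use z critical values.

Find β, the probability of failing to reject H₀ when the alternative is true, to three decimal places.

β ≈ 0.073

Noncentrality parameter: δ = d·√(n/2) = 0.69 × √(49/2) = 3.4153
One-sided α = 0.025 → critical value z_{0.025} = 1.960.
Power = Φ(δ − 1.960) = Φ(1.455) = 0.9272.
Type II error: β = 1 − power = 1 − 0.9272 = 0.0728.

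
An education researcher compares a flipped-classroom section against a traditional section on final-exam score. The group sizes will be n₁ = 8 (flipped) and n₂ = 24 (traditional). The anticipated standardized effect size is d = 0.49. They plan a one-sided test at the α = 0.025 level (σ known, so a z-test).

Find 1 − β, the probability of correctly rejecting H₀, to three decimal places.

Power ≈ 0.224

Noncentrality parameter: δ = d / √(1/n₁ + 1/n₂) = 0.49 / √(1/8 + 1/24) = 1.2002
One-sided α = 0.025 → critical value z_{0.025} = 1.960.
Power = P(Z > 1.960 − δ) = Φ(-0.760) = 0.2237.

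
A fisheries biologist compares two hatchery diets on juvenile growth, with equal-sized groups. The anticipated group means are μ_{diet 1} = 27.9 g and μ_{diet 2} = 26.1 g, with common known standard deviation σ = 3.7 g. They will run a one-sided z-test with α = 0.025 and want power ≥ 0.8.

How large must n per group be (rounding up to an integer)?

n = 67 per group

Standardized effect: d = |μ_{diet 1} − μ_{diet 2}| / σ = |27.9 − 26.1| / 3.7 = 0.4865
For power 0.8 need Φ(δ − z_{0.025}) = 0.8, so δ = z_{0.025} + z_{0.20} = 1.960 + 0.842 = 2.802.
δ = d·√(n/2) ⇒ n = 2(δ/d)² = 2 × (2.802 / 0.4865)² = 66.33.
Round up to the next whole unit.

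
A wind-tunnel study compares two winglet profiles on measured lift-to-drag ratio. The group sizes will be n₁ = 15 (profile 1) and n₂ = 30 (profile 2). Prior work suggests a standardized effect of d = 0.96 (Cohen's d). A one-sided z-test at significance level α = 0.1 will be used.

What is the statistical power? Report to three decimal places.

Noncentrality parameter: λ = d / √(1/n₁ + 1/n₂) = 0.96 / √(1/15 + 1/30) = 3.0358
One-sided α = 0.1 → critical value z_{0.1} = 1.282.
Power = Φ(λ − 1.282) = Φ(1.754) = 0.9603.

Power ≈ 0.960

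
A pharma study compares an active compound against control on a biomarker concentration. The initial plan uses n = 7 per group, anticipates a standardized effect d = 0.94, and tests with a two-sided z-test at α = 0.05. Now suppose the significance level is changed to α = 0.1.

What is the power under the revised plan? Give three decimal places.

Power ≈ 0.546

δ = d·√(n/2) = 0.94 × √(7/2) = 1.7586 (unchanged). New critical value: z_{0.05} = 1.645.
Revised power = Φ(δ − 1.645) + Φ(−δ − 1.645) = Φ(0.114) + Φ(-3.403) = 0.5453 + 0.0003 = 0.5456.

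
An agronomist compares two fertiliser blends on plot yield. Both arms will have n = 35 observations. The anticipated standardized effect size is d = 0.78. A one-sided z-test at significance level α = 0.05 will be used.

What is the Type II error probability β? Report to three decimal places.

β ≈ 0.053

Noncentrality parameter: δ = d·√(n/2) = 0.78 × √(35/2) = 3.2630
One-sided α = 0.05 → critical value z_{0.05} = 1.645.
Power = P(Z > 1.645 − δ) = Φ(1.618) = 0.9472.
Type II error: β = 1 − power = 1 − 0.9472 = 0.0528.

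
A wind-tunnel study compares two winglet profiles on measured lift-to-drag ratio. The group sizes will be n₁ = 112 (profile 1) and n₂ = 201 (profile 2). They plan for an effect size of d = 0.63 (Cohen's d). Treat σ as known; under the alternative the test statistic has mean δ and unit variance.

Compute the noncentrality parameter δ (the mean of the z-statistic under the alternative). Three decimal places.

δ ≈ 5.343

The noncentrality parameter scales effect size by the design's sample-size factor: δ = d / √(1/n₁ + 1/n₂) = 0.63 / √(1/112 + 1/201) = 5.3429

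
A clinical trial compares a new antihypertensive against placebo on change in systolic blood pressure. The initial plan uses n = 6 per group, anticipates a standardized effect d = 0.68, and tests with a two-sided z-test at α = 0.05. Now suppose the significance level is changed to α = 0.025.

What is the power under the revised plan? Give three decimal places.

Power ≈ 0.144

δ = d·√(n/2) = 0.68 × √(6/2) = 1.1778 (unchanged). New critical value: z_{0.0125} = 2.241.
Revised power = Φ(δ − 2.241) + Φ(−δ − 2.241) = Φ(-1.064) + Φ(-3.419) = 0.1438 + 0.0003 = 0.1441.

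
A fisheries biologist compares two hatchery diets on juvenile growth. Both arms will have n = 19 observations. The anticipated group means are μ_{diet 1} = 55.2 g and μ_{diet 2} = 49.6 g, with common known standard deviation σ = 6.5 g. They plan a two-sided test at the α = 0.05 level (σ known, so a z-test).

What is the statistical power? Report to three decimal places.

Power ≈ 0.757

Standardized effect: d = |μ_{diet 1} − μ_{diet 2}| / σ = |55.2 − 49.6| / 6.5 = 0.8615
Noncentrality parameter: δ = d·√(n/2) = 0.8615 × √(19/2) = 2.6554
Critical value for a two-sided test at α = 0.05: z_{α/2} = 1.960.
Power = Φ(δ − 1.960) + Φ(−δ − 1.960) = Φ(0.695) + Φ(-4.615) = 0.7566 + 0.0000 = 0.7566.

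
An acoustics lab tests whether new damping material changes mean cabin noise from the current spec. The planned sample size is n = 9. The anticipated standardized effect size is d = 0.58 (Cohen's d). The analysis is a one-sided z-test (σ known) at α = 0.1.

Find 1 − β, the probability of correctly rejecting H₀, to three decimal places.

Noncentrality parameter: δ = d·√n = 0.58 × √9 = 1.7400
Critical value for a one-sided test at α = 0.1: z_α = 1.282.
Power = Φ(δ − 1.282) = Φ(0.458) = 0.6767.

Power ≈ 0.677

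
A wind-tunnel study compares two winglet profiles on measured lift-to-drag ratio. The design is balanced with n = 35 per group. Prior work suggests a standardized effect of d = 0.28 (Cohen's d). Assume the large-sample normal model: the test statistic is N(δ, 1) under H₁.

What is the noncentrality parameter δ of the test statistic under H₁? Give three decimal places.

δ ≈ 1.171

δ = d·√(n/2) = 0.28 × √(35/2) = 1.1713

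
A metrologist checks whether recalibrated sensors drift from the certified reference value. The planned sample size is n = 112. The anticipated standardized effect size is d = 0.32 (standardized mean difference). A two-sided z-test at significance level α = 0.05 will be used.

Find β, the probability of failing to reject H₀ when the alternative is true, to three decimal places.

β ≈ 0.077

Noncentrality parameter: δ = d·√n = 0.32 × √112 = 3.3866
Two-sided α = 0.05 → critical value z_{0.025} = 1.960.
Power = Φ(δ − 1.960) + Φ(−δ − 1.960) = Φ(1.427) + Φ(-5.347) = 0.9232 + 0.0000 = 0.9232.
Type II error: β = 1 − power = 1 − 0.9232 = 0.0768.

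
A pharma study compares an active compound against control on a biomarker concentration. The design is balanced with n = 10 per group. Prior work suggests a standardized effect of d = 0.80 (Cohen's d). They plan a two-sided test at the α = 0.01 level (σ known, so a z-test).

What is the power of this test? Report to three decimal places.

Power ≈ 0.216

Noncentrality parameter: λ = d·√(n/2) = 0.80 × √(10/2) = 1.7889
Critical value for a two-sided test at α = 0.01: z_{α/2} = 2.576.
Power = Φ(λ − 2.576) + Φ(−λ − 2.576) = Φ(-0.787) + Φ(-4.365) = 0.2156 + 0.0000 = 0.2157.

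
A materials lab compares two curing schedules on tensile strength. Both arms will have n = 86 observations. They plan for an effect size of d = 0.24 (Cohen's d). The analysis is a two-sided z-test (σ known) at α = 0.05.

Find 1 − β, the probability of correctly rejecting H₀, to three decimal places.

Noncentrality parameter: δ = d·√(n/2) = 0.24 × √(86/2) = 1.5738
Critical value for a two-sided test at α = 0.05: z_{α/2} = 1.960.
Power = Φ(δ − 1.960) + Φ(−δ − 1.960) = Φ(-0.386) + Φ(-3.534) = 0.3497 + 0.0002 = 0.3499.

Power ≈ 0.350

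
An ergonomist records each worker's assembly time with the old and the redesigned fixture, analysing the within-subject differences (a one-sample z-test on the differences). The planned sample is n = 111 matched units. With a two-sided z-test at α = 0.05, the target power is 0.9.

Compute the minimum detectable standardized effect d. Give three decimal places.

d ≈ 0.308

Need Φ(δ − 1.960) = 0.9, so δ = 1.960 + 1.282 = 3.242.
(The second rejection-region term Φ(−δ − z_{α/2}) is negligible and dropped.)
δ = d·√n ⇒ d = δ/√n = 3.242/√111 = 0.3077.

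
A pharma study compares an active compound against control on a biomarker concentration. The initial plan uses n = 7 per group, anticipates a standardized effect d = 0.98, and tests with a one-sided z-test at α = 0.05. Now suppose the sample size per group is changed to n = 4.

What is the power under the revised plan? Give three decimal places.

Power ≈ 0.398

With n = 4 per group: δ = d·√(n/2) = 0.98 × √(4/2) = 1.3859. Critical value z_{0.05} = 1.645.
Revised power = P(Z > 1.645 − δ) = Φ(-0.259) = 0.3978.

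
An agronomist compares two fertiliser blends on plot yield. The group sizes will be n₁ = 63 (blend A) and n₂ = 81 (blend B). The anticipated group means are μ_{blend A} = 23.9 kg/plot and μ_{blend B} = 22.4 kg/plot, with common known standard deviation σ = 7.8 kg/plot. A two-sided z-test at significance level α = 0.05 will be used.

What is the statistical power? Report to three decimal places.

Standardized effect: d = |μ_{blend A} − μ_{blend B}| / σ = |23.9 − 22.4| / 7.8 = 0.1923
Noncentrality parameter: δ = d / √(1/n₁ + 1/n₂) = 0.1923 / √(1/63 + 1/81) = 1.1448
Critical value for a two-sided test at α = 0.05: z_{α/2} = 1.960.
Power = Φ(δ − 1.960) + Φ(−δ − 1.960) = Φ(-0.815) + Φ(-3.105) = 0.2075 + 0.0010 = 0.2084.

Power ≈ 0.208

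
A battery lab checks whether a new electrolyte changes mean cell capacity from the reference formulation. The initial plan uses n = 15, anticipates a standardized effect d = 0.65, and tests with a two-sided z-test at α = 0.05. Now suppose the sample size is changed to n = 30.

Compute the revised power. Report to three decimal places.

Power ≈ 0.945

With n = 30: δ = d·√n = 0.65 × √30 = 3.5602. Critical value z_{0.025} = 1.960.
Revised power = Φ(δ − 1.960) + Φ(−δ − 1.960) = Φ(1.600) + Φ(-5.520) = 0.9452 + 0.0000 = 0.9452.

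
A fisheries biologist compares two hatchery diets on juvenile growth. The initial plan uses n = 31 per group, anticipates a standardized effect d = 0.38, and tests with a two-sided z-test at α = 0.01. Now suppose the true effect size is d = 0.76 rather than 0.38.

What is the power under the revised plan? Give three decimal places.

Power ≈ 0.661

With d = 0.76: δ = d·√(n/2) = 0.76 × √(31/2) = 2.9921. Critical value z_{0.005} = 2.576.
Revised power = Φ(δ − 2.576) + Φ(−δ − 2.576) = Φ(0.416) + Φ(-5.568) = 0.6614 + 0.0000 = 0.6614.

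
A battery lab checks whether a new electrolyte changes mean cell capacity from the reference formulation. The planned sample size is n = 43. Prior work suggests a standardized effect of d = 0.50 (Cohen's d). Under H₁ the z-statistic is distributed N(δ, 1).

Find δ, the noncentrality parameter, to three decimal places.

δ ≈ 3.279

The noncentrality parameter scales effect size by the design's sample-size factor: δ = d·√n = 0.50 × √43 = 3.2787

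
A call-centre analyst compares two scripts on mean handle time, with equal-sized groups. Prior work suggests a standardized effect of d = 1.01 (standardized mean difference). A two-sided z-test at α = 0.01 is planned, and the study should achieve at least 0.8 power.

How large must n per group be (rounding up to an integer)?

n = 23 per group

Set Φ(δ − 2.576) = 0.8; then δ − 2.576 = Φ⁻¹(0.8) = 0.842, giving δ = 3.417.
(Ignoring the negligible lower-tail rejection probability gives the usual closed-form inversion.)
δ = d·√(n/2) ⇒ n = 2(δ/d)² = 2 × (3.417 / 1.01)² = 22.90.
Round up to the next whole unit.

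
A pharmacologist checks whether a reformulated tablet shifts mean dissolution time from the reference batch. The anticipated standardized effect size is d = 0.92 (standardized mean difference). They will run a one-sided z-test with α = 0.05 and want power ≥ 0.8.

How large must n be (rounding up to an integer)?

n = 8

For power 0.8 need Φ(δ − z_{0.05}) = 0.8, so δ = z_{0.05} + z_{0.20} = 1.645 + 0.842 = 2.486.
δ = d·√n ⇒ n = (δ/d)² = (2.486 / 0.92)² = 7.30.
Rounding up, n = 8.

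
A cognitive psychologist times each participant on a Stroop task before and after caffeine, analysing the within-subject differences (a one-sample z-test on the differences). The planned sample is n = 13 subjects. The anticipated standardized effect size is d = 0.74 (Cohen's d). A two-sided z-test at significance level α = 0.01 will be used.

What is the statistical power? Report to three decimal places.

Power ≈ 0.537

Noncentrality parameter: δ = d·√n = 0.74 × √13 = 2.6681
Two-sided α = 0.01 → critical value z_{0.005} = 2.576.
Power = Φ(δ − 2.576) + Φ(−δ − 2.576) = Φ(0.092) + Φ(-5.244) = 0.5368 + 0.0000 = 0.5368.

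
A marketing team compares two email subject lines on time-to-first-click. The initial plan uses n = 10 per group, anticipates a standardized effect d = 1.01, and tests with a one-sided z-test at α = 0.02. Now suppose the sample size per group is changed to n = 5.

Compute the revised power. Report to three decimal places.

Power ≈ 0.324

With n = 5 per group: δ = d·√(n/2) = 1.01 × √(5/2) = 1.5970. Critical value z_{0.02} = 2.054.
Revised power = Φ(δ − 2.054) = Φ(-0.457) = 0.3239.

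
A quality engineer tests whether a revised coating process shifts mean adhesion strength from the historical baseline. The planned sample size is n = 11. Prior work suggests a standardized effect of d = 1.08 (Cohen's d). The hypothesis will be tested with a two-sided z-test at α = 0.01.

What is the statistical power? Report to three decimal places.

Noncentrality parameter: δ = d·√n = 1.08 × √11 = 3.5820
Critical value for a two-sided test at α = 0.01: z_{α/2} = 2.576.
Power = Φ(δ − 2.576) + Φ(−δ − 2.576) = Φ(1.006) + Φ(-6.158) = 0.8428 + 0.0000 = 0.8428.

Power ≈ 0.843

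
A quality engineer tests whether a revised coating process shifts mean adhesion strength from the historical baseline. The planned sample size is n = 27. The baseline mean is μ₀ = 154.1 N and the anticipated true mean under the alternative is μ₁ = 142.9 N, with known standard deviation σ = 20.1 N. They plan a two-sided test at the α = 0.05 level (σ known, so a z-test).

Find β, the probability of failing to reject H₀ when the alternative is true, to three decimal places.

β ≈ 0.175

Standardized effect: d = |μ₁ − μ₀| / σ = |142.9 − 154.1| / 20.1 = 0.5572
Noncentrality parameter: δ = d·√n = 0.5572 × √27 = 2.8954
Two-sided α = 0.05 → critical value z_{0.025} = 1.960.
Power = Φ(δ − 1.960) + Φ(−δ − 1.960) = Φ(0.935) + Φ(-4.855) = 0.8252 + 0.0000 = 0.8252.
Type II error: β = 1 − power = 1 − 0.8252 = 0.1748.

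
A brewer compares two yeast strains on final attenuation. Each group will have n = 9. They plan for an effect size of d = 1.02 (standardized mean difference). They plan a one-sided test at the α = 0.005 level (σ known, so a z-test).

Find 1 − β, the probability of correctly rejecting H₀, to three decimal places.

Power ≈ 0.340

Noncentrality parameter: δ = d·√(n/2) = 1.02 × √(9/2) = 2.1637
Critical value for a one-sided test at α = 0.005: z_α = 2.576.
Power = P(Z > 2.576 − δ) = Φ(-0.412) = 0.3401.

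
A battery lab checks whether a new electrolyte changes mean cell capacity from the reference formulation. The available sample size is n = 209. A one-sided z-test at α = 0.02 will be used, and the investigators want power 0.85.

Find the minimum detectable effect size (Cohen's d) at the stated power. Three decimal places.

d ≈ 0.214

Required noncentrality: δ = z_{0.02} + z_{0.15} = 2.054 + 1.036 = 3.090.
δ = d·√n ⇒ d = δ/√n = 3.090/√209 = 0.2138.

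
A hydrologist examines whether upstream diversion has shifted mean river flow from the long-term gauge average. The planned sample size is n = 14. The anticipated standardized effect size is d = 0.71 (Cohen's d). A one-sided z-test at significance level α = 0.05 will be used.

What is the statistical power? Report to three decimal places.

Noncentrality parameter: δ = d·√n = 0.71 × √14 = 2.6566
One-sided α = 0.05 → critical value z_{0.05} = 1.645.
Power = Φ(δ − 1.645) = Φ(1.012) = 0.8442.

Power ≈ 0.844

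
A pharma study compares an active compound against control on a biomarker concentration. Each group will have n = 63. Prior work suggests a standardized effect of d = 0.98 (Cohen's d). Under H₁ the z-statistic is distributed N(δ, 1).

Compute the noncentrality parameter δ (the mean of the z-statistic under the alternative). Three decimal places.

The noncentrality parameter scales effect size by the design's sample-size factor: δ = d·√(n/2) = 0.98 × √(63/2) = 5.5002

δ ≈ 5.500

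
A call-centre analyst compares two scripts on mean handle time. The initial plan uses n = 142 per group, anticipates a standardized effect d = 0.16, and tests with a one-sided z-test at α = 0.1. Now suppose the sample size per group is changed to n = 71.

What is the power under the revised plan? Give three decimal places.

With n = 71 per group: δ = d·√(n/2) = 0.16 × √(71/2) = 0.9533. Critical value z_{0.1} = 1.282.
Revised power = Φ(δ − 1.282) = Φ(-0.328) = 0.3714.

Power ≈ 0.371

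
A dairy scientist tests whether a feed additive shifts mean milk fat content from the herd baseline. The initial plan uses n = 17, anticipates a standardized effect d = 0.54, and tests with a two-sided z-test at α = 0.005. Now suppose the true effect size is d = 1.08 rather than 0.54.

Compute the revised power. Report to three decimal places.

Power ≈ 0.950

With d = 1.08: δ = d·√n = 1.08 × √17 = 4.4530. Critical value z_{0.0025} = 2.807.
Revised power = Φ(δ − 2.807) + Φ(−δ − 2.807) = Φ(1.646) + Φ(-7.260) = 0.9501 + 0.0000 = 0.9501.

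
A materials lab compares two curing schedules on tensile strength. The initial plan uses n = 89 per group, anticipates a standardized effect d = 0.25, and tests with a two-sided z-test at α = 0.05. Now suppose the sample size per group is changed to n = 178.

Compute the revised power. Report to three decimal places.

With n = 178 per group: δ = d·√(n/2) = 0.25 × √(178/2) = 2.3585. Critical value z_{0.025} = 1.960.
Revised power = Φ(δ − 1.960) + Φ(−δ − 1.960) = Φ(0.399) + Φ(-4.318) = 0.6549 + 0.0000 = 0.6549.

Power ≈ 0.655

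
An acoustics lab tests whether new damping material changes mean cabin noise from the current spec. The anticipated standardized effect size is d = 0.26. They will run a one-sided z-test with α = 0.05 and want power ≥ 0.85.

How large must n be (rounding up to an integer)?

n = 107

For power 0.85 need Φ(δ − z_{0.05}) = 0.85, so δ = z_{0.05} + z_{0.15} = 1.645 + 1.036 = 2.681.
δ = d·√n ⇒ n = (δ/d)² = (2.681 / 0.26)² = 106.35.
Round up to the next whole unit.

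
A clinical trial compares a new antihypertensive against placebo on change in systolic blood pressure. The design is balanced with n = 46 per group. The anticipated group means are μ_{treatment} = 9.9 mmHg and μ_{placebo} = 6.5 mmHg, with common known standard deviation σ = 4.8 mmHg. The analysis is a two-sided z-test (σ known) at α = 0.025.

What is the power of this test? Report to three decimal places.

Power ≈ 0.876

Standardized effect: d = |μ_{treatment} − μ_{placebo}| / σ = |9.9 − 6.5| / 4.8 = 0.7083
Noncentrality parameter: δ = d·√(n/2) = 0.7083 × √(46/2) = 3.3970
Critical value for a two-sided test at α = 0.025: z_{α/2} = 2.241.
Power = Φ(δ − 2.241) + Φ(−δ − 2.241) = Φ(1.156) + Φ(-5.638) = 0.8761 + 0.0000 = 0.8761.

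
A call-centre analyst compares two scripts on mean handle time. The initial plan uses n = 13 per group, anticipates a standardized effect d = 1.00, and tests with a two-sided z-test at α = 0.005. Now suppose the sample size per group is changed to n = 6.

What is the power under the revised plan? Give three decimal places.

With n = 6 per group: δ = d·√(n/2) = 1.00 × √(6/2) = 1.7321. Critical value z_{0.0025} = 2.807.
Revised power = Φ(δ − 2.807) + Φ(−δ − 2.807) = Φ(-1.075) + Φ(-4.539) = 0.1412 + 0.0000 = 0.1412.

Power ≈ 0.141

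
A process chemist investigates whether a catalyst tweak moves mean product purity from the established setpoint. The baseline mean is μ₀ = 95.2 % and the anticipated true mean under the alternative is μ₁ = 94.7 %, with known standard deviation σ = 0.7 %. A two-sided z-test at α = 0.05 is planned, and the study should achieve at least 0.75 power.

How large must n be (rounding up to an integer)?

n = 14

Standardized effect: d = |μ₁ − μ₀| / σ = |94.7 − 95.2| / 0.7 = 0.7143
For power 0.75 need Φ(δ − z_{0.025}) = 0.75, so δ = z_{0.025} + z_{0.25} = 1.960 + 0.674 = 2.634.
(The Φ(−δ − z_{α/2}) term is vanishingly small for δ > 0 and is dropped in the standard sample-size formula.)
δ = d·√n ⇒ n = (δ/d)² = (2.634 / 0.7143)² = 13.60.
Rounding up, n = 14.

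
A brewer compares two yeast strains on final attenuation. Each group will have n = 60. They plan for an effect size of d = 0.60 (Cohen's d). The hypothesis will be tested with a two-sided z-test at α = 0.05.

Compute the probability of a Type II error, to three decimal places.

Noncentrality parameter: δ = d·√(n/2) = 0.60 × √(60/2) = 3.2863
Critical value for a two-sided test at α = 0.05: z_{α/2} = 1.960.
Power = Φ(δ − 1.960) + Φ(−δ − 1.960) = Φ(1.326) + Φ(-5.246) = 0.9076 + 0.0000 = 0.9076.
Type II error: β = 1 − power = 1 − 0.9076 = 0.0924.

β ≈ 0.092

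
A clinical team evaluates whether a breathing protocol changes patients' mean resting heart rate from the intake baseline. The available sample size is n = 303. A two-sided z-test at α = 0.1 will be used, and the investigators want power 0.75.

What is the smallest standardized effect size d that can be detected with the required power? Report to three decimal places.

d ≈ 0.133

Required noncentrality: δ = z_{0.05} + z_{0.25} = 1.645 + 0.674 = 2.319.
(The second rejection-region term Φ(−δ − z_{α/2}) is negligible and dropped.)
δ = d·√n ⇒ d = δ/√n = 2.319/√303 = 0.1332.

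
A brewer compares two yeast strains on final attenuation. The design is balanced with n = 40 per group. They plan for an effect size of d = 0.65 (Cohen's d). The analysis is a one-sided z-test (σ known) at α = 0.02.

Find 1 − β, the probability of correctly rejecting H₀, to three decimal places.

Noncentrality parameter: δ = d·√(n/2) = 0.65 × √(40/2) = 2.9069
Critical value for a one-sided test at α = 0.02: z_α = 2.054.
Power = Φ(δ − 2.054) = Φ(0.853) = 0.8032.

Power ≈ 0.803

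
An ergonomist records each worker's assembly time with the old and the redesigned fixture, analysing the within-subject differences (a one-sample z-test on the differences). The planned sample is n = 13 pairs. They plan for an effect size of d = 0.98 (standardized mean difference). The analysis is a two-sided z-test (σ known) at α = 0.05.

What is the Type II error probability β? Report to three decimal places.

Noncentrality parameter: λ = d·√n = 0.98 × √13 = 3.5334
Critical value for a two-sided test at α = 0.05: z_{α/2} = 1.960.
Power = Φ(λ − 1.960) + Φ(−λ − 1.960) = Φ(1.573) + Φ(-5.493) = 0.9422 + 0.0000 = 0.9422.
Type II error: β = 1 − power = 1 − 0.9422 = 0.0578.

β ≈ 0.058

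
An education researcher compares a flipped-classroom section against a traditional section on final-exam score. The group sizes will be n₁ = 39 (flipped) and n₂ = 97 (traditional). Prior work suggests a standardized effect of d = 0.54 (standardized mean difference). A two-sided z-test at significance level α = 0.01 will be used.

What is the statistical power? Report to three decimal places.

Power ≈ 0.607

Noncentrality parameter: δ = d / √(1/n₁ + 1/n₂) = 0.54 / √(1/39 + 1/97) = 2.8480
Critical value for a two-sided test at α = 0.01: z_{α/2} = 2.576.
Power = Φ(δ − 2.576) + Φ(−δ − 2.576) = Φ(0.272) + Φ(-5.424) = 0.6073 + 0.0000 = 0.6073.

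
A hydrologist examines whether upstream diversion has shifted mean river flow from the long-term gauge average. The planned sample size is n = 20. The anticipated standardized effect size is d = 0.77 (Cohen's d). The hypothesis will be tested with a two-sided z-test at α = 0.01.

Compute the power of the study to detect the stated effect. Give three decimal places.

Power ≈ 0.807

Noncentrality parameter: λ = d·√n = 0.77 × √20 = 3.4435
Critical value for a two-sided test at α = 0.01: z_{α/2} = 2.576.
Power = Φ(λ − 2.576) + Φ(−λ − 2.576) = Φ(0.868) + Φ(-6.019) = 0.8072 + 0.0000 = 0.8072.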